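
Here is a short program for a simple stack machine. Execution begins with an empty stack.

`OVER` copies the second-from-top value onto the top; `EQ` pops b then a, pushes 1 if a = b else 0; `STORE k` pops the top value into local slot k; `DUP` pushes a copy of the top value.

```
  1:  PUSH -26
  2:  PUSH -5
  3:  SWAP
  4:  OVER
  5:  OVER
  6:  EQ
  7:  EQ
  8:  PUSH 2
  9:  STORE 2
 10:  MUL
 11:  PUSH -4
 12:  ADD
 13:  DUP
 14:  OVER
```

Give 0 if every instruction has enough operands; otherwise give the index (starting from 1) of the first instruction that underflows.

0

PUSH -26 : -26
PUSH -5  : -26 -5
SWAP     : -5 -26
OVER     : -5 -26 -5
OVER     : -5 -26 -5 -26
EQ       : -5 -26 0
EQ       : -5 0
PUSH 2   : -5 0 2
STORE 2  : -5 0
MUL      : 0
PUSH -4  : 0 -4
ADD      : -4
DUP      : -4 -4
OVER     : -4 -4 -4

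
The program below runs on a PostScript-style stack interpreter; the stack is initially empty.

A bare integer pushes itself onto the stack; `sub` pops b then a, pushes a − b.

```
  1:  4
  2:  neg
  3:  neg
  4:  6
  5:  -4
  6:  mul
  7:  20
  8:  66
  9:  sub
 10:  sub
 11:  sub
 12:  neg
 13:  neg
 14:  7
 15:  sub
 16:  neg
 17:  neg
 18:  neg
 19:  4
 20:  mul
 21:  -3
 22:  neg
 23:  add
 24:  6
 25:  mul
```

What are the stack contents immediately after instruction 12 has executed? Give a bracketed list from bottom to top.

4   -> 4
neg -> -4
neg -> 4
6   -> 4 6
-4  -> 4 6 -4
mul -> 4 -24
20  -> 4 -24 20
66  -> 4 -24 20 66
sub -> 4 -24 -46
sub -> 4 22
sub -> -18
neg -> 18

[18]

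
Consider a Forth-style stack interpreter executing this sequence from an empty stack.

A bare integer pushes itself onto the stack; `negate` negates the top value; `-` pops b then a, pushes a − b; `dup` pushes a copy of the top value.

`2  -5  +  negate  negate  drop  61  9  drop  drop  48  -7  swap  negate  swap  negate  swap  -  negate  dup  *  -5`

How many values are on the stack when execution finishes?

2

2       [2]
-5      [2, -5]
+       [-3]
negate  [3]
negate  [-3]
drop    []
61      [61]
9       [61, 9]
drop    [61]
drop    []
48      [48]
-7      [48, -7]
swap    [-7, 48]
negate  [-7, -48]
swap    [-48, -7]
negate  [-48, 7]
swap    [7, -48]
-       [55]
negate  [-55]
dup     [-55, -55]
*       [3025]
-5      [3025, -5]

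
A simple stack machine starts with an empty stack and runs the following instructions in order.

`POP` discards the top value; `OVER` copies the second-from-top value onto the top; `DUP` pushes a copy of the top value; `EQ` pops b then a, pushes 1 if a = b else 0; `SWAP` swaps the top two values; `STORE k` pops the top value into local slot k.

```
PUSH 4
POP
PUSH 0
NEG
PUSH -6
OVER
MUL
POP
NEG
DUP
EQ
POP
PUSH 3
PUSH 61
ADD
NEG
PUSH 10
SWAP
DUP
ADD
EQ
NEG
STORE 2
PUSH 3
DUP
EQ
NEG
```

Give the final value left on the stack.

-1

PUSH 4   4
POP      (empty)
PUSH 0   0
NEG      0
PUSH -6  0 -6
OVER     0 -6 0
MUL      0 0
POP      0
NEG      0
DUP      0 0
EQ       1
POP      (empty)
PUSH 3   3
PUSH 61  3 61
ADD      64
NEG      -64
PUSH 10  -64 10
SWAP     10 -64
DUP      10 -64 -64
ADD      10 -128
EQ       0
NEG      0
STORE 2  (empty)
PUSH 3   3
DUP      3 3
EQ       1
NEG      -1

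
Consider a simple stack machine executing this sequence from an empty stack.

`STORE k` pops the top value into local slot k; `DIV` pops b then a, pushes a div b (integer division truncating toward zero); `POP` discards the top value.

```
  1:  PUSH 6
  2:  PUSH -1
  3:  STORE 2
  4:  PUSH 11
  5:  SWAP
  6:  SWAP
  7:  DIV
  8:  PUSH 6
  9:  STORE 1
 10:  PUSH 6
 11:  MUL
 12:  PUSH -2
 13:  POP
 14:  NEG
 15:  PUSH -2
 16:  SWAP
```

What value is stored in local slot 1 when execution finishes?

6

PUSH 6   [6]
PUSH -1  [6, -1]
STORE 2  [6]
PUSH 11  [6, 11]
SWAP     [11, 6]
SWAP     [6, 11]
DIV      [0]
PUSH 6   [0, 6]
STORE 1  [0]
PUSH 6   [0, 6]
MUL      [0]
PUSH -2  [0, -2]
POP      [0]
NEG      [0]
PUSH -2  [0, -2]
SWAP     [-2, 0]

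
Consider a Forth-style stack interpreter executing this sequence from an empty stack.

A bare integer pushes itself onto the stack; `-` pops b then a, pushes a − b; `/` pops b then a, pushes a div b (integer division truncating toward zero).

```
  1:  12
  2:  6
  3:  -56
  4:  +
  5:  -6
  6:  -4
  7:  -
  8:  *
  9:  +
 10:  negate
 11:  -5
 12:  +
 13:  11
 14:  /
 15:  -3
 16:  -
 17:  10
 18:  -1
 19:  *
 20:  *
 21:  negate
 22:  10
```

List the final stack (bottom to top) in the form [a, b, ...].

12     -> 12
6      -> 12 6
-56    -> 12 6 -56
+      -> 12 -50
-6     -> 12 -50 -6
-4     -> 12 -50 -6 -4
-      -> 12 -50 -2
*      -> 12 100
+      -> 112
negate -> -112
-5     -> -112 -5
+      -> -117
11     -> -117 11
/      -> -10
-3     -> -10 -3
-      -> -7
10     -> -7 10
-1     -> -7 10 -1
*      -> -7 -10
*      -> 70
negate -> -70
10     -> -70 10

[-70, 10]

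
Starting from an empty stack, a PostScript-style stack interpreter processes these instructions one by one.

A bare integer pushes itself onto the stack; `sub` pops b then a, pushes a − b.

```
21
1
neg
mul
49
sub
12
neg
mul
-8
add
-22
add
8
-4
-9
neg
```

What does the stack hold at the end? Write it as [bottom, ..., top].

[810, 8, -4, 9]

21  → [21]
1   → [21, 1]
neg → [21, -1]
mul → [-21]
49  → [-21, 49]
sub → [-70]
12  → [-70, 12]
neg → [-70, -12]
mul → [840]
-8  → [840, -8]
add → [832]
-22 → [832, -22]
add → [810]
8   → [810, 8]
-4  → [810, 8, -4]
-9  → [810, 8, -4, -9]
neg → [810, 8, -4, 9]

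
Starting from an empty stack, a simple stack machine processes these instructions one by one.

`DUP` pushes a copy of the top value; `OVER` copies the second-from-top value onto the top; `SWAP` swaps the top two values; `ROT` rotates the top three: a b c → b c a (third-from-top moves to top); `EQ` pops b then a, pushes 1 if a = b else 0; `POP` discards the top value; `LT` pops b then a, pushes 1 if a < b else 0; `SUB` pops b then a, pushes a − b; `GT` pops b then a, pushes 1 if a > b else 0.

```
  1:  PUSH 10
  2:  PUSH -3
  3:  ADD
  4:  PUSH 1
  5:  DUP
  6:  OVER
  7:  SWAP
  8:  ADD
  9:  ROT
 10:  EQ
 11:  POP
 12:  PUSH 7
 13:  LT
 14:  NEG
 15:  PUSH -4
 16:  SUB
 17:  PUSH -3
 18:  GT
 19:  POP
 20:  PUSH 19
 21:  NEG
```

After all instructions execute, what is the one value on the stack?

PUSH 10 -> [10]
PUSH -3 -> [10, -3]
ADD     -> [7]
PUSH 1  -> [7, 1]
DUP     -> [7, 1, 1]
OVER    -> [7, 1, 1, 1]
SWAP    -> [7, 1, 1, 1]
ADD     -> [7, 1, 2]
ROT     -> [1, 2, 7]
EQ      -> [1, 0]
POP     -> [1]
PUSH 7  -> [1, 7]
LT      -> [1]
NEG     -> [-1]
PUSH -4 -> [-1, -4]
SUB     -> [3]
PUSH -3 -> [3, -3]
GT      -> [1]
POP     -> []
PUSH 19 -> [19]
NEG     -> [-19]

-19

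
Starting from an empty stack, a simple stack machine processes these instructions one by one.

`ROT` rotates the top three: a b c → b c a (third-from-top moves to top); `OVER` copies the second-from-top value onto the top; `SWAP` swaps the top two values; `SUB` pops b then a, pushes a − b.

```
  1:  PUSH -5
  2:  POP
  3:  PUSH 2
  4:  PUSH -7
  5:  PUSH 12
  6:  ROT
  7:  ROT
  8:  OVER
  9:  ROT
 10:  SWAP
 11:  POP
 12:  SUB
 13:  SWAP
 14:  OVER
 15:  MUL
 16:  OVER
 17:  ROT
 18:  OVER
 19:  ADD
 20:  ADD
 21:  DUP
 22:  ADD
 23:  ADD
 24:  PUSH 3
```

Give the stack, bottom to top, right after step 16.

PUSH -5 : [-5]
POP     : []
PUSH 2  : [2]
PUSH -7 : [2, -7]
PUSH 12 : [2, -7, 12]
ROT     : [-7, 12, 2]
ROT     : [12, 2, -7]
OVER    : [12, 2, -7, 2]
ROT     : [12, -7, 2, 2]
SWAP    : [12, -7, 2, 2]
POP     : [12, -7, 2]
SUB     : [12, -9]
SWAP    : [-9, 12]
OVER    : [-9, 12, -9]
MUL     : [-9, -108]
OVER    : [-9, -108, -9]

[-9, -108, -9]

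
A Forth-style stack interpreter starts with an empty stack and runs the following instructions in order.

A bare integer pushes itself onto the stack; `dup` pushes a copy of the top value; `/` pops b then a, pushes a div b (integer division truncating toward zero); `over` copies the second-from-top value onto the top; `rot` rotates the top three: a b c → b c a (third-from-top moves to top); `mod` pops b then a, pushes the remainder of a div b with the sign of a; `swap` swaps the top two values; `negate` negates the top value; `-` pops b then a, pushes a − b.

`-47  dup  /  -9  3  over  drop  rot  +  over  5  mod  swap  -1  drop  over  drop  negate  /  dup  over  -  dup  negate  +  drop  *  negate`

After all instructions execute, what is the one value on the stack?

-47     [-47]
dup     [-47, -47]
/       [1]
-9      [1, -9]
3       [1, -9, 3]
over    [1, -9, 3, -9]
drop    [1, -9, 3]
rot     [-9, 3, 1]
+       [-9, 4]
over    [-9, 4, -9]
5       [-9, 4, -9, 5]
mod     [-9, 4, -4]
swap    [-9, -4, 4]
-1      [-9, -4, 4, -1]
drop    [-9, -4, 4]
over    [-9, -4, 4, -4]
drop    [-9, -4, 4]
negate  [-9, -4, -4]
/       [-9, 1]
dup     [-9, 1, 1]
over    [-9, 1, 1, 1]
-       [-9, 1, 0]
dup     [-9, 1, 0, 0]
negate  [-9, 1, 0, 0]
+       [-9, 1, 0]
drop    [-9, 1]
*       [-9]
negate  [9]

9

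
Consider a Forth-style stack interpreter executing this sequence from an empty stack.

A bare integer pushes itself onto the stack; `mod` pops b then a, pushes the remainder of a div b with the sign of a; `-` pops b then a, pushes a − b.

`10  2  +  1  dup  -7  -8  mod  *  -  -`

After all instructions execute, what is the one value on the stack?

4

10   10
2    10 2
+    12
1    12 1
dup  12 1 1
-7   12 1 1 -7
-8   12 1 1 -7 -8
mod  12 1 1 -7
*    12 1 -7
-    12 8
-    4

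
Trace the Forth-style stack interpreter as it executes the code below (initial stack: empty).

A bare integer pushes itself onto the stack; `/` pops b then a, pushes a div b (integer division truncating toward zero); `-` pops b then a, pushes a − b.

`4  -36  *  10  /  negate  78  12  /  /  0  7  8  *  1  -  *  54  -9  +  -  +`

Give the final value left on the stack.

-43

4      → [4]
-36    → [4, -36]
*      → [-144]
10     → [-144, 10]
/      → [-14]
negate → [14]
78     → [14, 78]
12     → [14, 78, 12]
/      → [14, 6]
/      → [2]
0      → [2, 0]
7      → [2, 0, 7]
8      → [2, 0, 7, 8]
*      → [2, 0, 56]
1      → [2, 0, 56, 1]
-      → [2, 0, 55]
*      → [2, 0]
54     → [2, 0, 54]
-9     → [2, 0, 54, -9]
+      → [2, 0, 45]
-      → [2, -45]
+      → [-43]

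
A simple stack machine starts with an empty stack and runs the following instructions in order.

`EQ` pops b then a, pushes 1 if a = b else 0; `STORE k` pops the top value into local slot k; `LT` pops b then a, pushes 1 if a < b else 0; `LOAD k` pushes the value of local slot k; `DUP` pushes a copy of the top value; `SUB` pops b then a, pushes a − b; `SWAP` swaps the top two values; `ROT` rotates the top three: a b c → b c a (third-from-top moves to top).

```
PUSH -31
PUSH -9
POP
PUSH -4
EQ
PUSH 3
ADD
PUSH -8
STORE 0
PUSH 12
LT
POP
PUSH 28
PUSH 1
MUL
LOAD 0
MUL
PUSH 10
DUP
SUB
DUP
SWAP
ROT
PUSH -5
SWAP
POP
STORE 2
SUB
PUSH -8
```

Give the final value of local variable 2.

-5

PUSH -31 → -31
PUSH -9  → -31 -9
POP      → -31
PUSH -4  → -31 -4
EQ       → 0
PUSH 3   → 0 3
ADD      → 3
PUSH -8  → 3 -8
STORE 0  → 3
PUSH 12  → 3 12
LT       → 1
POP      → (empty)
PUSH 28  → 28
PUSH 1   → 28 1
MUL      → 28
LOAD 0   → 28 -8
MUL      → -224
PUSH 10  → -224 10
DUP      → -224 10 10
SUB      → -224 0
DUP      → -224 0 0
SWAP     → -224 0 0
ROT      → 0 0 -224
PUSH -5  → 0 0 -224 -5
SWAP     → 0 0 -5 -224
POP      → 0 0 -5
STORE 2  → 0 0
SUB      → 0
PUSH -8  → 0 -8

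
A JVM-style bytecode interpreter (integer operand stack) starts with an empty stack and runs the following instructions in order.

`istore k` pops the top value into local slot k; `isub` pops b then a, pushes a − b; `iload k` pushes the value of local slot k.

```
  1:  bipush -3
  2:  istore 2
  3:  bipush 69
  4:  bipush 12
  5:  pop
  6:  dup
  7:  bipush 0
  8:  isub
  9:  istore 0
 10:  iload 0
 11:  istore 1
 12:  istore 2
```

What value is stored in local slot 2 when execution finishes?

69

bipush -3 -> [-3]
istore 2  -> []
bipush 69 -> [69]
bipush 12 -> [69, 12]
pop       -> [69]
dup       -> [69, 69]
bipush 0  -> [69, 69, 0]
isub      -> [69, 69]
istore 0  -> [69]
iload 0   -> [69, 69]
istore 1  -> [69]
istore 2  -> []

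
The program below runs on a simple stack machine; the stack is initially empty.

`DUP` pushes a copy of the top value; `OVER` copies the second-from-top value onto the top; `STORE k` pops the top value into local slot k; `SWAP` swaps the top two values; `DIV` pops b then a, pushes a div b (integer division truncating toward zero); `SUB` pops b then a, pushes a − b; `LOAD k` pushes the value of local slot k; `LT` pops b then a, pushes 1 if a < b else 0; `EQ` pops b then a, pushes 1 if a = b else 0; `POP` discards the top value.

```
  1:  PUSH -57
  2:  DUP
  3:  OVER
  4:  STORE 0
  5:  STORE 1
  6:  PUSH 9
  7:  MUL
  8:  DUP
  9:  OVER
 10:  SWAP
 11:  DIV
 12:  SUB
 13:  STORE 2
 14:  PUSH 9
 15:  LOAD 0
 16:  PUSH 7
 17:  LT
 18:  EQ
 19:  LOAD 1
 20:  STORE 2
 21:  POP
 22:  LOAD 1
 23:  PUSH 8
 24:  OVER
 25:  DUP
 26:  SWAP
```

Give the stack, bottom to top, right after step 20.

[0]

PUSH -57 -> -57
DUP      -> -57 -57
OVER     -> -57 -57 -57
STORE 0  -> -57 -57
STORE 1  -> -57
PUSH 9   -> -57 9
MUL      -> -513
DUP      -> -513 -513
OVER     -> -513 -513 -513
SWAP     -> -513 -513 -513
DIV      -> -513 1
SUB      -> -514
STORE 2  -> (empty)
PUSH 9   -> 9
LOAD 0   -> 9 -57
PUSH 7   -> 9 -57 7
LT       -> 9 1
EQ       -> 0
LOAD 1   -> 0 -57
STORE 2  -> 0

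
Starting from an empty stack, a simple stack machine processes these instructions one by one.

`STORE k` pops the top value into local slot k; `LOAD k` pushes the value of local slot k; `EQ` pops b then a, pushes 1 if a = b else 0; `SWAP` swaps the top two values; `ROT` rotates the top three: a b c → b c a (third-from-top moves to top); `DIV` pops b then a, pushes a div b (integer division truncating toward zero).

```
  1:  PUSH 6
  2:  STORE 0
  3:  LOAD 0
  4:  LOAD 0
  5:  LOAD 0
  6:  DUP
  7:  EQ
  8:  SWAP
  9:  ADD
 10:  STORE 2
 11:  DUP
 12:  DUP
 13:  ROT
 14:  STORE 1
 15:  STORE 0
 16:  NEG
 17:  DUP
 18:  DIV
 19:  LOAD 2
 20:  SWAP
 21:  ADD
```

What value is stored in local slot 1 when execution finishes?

6

PUSH 6  -> 6
STORE 0 -> (empty)
LOAD 0  -> 6
LOAD 0  -> 6 6
LOAD 0  -> 6 6 6
DUP     -> 6 6 6 6
EQ      -> 6 6 1
SWAP    -> 6 1 6
ADD     -> 6 7
STORE 2 -> 6
DUP     -> 6 6
DUP     -> 6 6 6
ROT     -> 6 6 6
STORE 1 -> 6 6
STORE 0 -> 6
NEG     -> -6
DUP     -> -6 -6
DIV     -> 1
LOAD 2  -> 1 7
SWAP    -> 7 1
ADD     -> 8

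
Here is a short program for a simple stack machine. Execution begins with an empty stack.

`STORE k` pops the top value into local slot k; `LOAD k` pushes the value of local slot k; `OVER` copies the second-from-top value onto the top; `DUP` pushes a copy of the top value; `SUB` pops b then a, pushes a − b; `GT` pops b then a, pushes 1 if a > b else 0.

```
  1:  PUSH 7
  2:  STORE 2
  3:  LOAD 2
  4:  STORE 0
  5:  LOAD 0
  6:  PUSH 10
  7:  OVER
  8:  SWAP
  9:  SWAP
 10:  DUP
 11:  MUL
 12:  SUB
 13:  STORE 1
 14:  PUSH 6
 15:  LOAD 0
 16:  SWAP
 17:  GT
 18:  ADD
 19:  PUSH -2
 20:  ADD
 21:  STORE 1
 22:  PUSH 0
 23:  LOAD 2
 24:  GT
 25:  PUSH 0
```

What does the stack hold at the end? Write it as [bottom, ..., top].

PUSH 7  → 7
STORE 2 → (empty)
LOAD 2  → 7
STORE 0 → (empty)
LOAD 0  → 7
PUSH 10 → 7 10
OVER    → 7 10 7
SWAP    → 7 7 10
SWAP    → 7 10 7
DUP     → 7 10 7 7
MUL     → 7 10 49
SUB     → 7 -39
STORE 1 → 7
PUSH 6  → 7 6
LOAD 0  → 7 6 7
SWAP    → 7 7 6
GT      → 7 1
ADD     → 8
PUSH -2 → 8 -2
ADD     → 6
STORE 1 → (empty)
PUSH 0  → 0
LOAD 2  → 0 7
GT      → 0
PUSH 0  → 0 0

[0, 0]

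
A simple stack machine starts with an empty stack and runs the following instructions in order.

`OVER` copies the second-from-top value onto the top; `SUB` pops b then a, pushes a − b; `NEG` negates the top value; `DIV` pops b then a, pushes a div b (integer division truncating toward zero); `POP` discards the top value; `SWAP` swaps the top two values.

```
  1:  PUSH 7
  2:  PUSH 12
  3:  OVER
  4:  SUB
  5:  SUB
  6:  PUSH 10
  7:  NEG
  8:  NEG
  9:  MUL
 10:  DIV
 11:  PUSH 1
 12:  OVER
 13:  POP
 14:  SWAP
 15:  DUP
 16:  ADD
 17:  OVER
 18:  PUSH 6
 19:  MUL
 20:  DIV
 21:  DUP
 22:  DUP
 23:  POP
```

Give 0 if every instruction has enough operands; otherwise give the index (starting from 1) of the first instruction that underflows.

PUSH 7   [7]
PUSH 12  [7, 12]
OVER     [7, 12, 7]
SUB      [7, 5]
SUB      [2]
PUSH 10  [2, 10]
NEG      [2, -10]
NEG      [2, 10]
MUL      [20]
DIV  — needs 2 operands, stack has 1 → underflow

10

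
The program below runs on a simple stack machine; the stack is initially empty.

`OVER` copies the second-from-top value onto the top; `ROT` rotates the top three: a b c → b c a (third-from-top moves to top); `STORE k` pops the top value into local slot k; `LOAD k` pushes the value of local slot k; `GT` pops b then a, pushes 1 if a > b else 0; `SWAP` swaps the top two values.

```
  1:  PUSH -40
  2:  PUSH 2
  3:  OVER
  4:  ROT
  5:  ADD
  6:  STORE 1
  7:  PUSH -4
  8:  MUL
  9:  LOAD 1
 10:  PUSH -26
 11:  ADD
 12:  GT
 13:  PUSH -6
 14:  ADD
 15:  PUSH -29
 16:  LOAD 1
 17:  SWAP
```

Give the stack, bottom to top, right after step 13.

[1, -6]

PUSH -40 → -40
PUSH 2   → -40 2
OVER     → -40 2 -40
ROT      → 2 -40 -40
ADD      → 2 -80
STORE 1  → 2
PUSH -4  → 2 -4
MUL      → -8
LOAD 1   → -8 -80
PUSH -26 → -8 -80 -26
ADD      → -8 -106
GT       → 1
PUSH -6  → 1 -6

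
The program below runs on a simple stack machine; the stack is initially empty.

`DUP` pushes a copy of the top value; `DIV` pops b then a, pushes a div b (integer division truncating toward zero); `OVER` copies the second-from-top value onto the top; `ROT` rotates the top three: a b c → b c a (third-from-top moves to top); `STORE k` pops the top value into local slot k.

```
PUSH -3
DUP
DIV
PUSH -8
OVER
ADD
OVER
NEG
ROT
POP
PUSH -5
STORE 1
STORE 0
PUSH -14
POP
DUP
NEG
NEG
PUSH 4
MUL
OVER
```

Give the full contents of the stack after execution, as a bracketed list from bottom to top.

[-7, -28, -7]

PUSH -3  -> [-3]
DUP      -> [-3, -3]
DIV      -> [1]
PUSH -8  -> [1, -8]
OVER     -> [1, -8, 1]
ADD      -> [1, -7]
OVER     -> [1, -7, 1]
NEG      -> [1, -7, -1]
ROT      -> [-7, -1, 1]
POP      -> [-7, -1]
PUSH -5  -> [-7, -1, -5]
STORE 1  -> [-7, -1]
STORE 0  -> [-7]
PUSH -14 -> [-7, -14]
POP      -> [-7]
DUP      -> [-7, -7]
NEG      -> [-7, 7]
NEG      -> [-7, -7]
PUSH 4   -> [-7, -7, 4]
MUL      -> [-7, -28]
OVER     -> [-7, -28, -7]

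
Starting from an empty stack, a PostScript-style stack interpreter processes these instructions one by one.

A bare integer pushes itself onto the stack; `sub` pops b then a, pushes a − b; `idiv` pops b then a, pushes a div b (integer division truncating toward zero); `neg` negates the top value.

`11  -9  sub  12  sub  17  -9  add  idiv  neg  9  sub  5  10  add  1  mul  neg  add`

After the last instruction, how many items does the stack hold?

1

11   : [11]
-9   : [11, -9]
sub  : [20]
12   : [20, 12]
sub  : [8]
17   : [8, 17]
-9   : [8, 17, -9]
add  : [8, 8]
idiv : [1]
neg  : [-1]
9    : [-1, 9]
sub  : [-10]
5    : [-10, 5]
10   : [-10, 5, 10]
add  : [-10, 15]
1    : [-10, 15, 1]
mul  : [-10, 15]
neg  : [-10, -15]
add  : [-25]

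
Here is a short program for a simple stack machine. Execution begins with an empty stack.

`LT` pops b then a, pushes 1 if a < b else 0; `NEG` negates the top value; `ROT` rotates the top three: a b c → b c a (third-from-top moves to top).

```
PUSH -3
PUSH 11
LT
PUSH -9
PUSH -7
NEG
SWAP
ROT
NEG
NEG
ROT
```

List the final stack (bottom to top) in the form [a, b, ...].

PUSH -3 : [-3]
PUSH 11 : [-3, 11]
LT      : [1]
PUSH -9 : [1, -9]
PUSH -7 : [1, -9, -7]
NEG     : [1, -9, 7]
SWAP    : [1, 7, -9]
ROT     : [7, -9, 1]
NEG     : [7, -9, -1]
NEG     : [7, -9, 1]
ROT     : [-9, 1, 7]

[-9, 1, 7]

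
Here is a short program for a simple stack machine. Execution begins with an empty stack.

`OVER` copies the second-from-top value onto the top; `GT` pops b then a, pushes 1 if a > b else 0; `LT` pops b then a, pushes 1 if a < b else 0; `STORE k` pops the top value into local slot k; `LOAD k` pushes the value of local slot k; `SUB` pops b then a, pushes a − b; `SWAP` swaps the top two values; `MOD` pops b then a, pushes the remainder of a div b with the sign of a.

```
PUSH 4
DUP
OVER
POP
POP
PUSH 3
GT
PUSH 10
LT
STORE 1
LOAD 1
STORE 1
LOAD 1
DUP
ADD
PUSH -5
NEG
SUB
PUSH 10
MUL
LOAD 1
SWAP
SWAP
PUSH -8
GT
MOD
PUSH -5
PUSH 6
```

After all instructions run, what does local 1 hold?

PUSH 4  → 4
DUP     → 4 4
OVER    → 4 4 4
POP     → 4 4
POP     → 4
PUSH 3  → 4 3
GT      → 1
PUSH 10 → 1 10
LT      → 1
STORE 1 → (empty)
LOAD 1  → 1
STORE 1 → (empty)
LOAD 1  → 1
DUP     → 1 1
ADD     → 2
PUSH -5 → 2 -5
NEG     → 2 5
SUB     → -3
PUSH 10 → -3 10
MUL     → -30
LOAD 1  → -30 1
SWAP    → 1 -30
SWAP    → -30 1
PUSH -8 → -30 1 -8
GT      → -30 1
MOD     → 0
PUSH -5 → 0 -5
PUSH 6  → 0 -5 6

1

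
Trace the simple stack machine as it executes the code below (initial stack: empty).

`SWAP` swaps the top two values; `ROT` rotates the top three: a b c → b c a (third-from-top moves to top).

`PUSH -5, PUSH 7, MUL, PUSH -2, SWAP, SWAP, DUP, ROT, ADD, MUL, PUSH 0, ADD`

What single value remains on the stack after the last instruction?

74

PUSH -5 -> -5
PUSH 7  -> -5 7
MUL     -> -35
PUSH -2 -> -35 -2
SWAP    -> -2 -35
SWAP    -> -35 -2
DUP     -> -35 -2 -2
ROT     -> -2 -2 -35
ADD     -> -2 -37
MUL     -> 74
PUSH 0  -> 74 0
ADD     -> 74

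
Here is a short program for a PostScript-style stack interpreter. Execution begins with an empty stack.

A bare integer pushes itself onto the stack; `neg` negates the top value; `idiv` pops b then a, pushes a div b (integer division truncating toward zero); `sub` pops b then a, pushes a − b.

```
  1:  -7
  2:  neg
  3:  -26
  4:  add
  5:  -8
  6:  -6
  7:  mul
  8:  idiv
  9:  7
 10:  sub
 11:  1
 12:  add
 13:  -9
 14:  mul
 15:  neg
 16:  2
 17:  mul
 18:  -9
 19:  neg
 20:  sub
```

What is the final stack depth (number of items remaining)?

1

-7   : -7
neg  : 7
-26  : 7 -26
add  : -19
-8   : -19 -8
-6   : -19 -8 -6
mul  : -19 48
idiv : 0
7    : 0 7
sub  : -7
1    : -7 1
add  : -6
-9   : -6 -9
mul  : 54
neg  : -54
2    : -54 2
mul  : -108
-9   : -108 -9
neg  : -108 9
sub  : -117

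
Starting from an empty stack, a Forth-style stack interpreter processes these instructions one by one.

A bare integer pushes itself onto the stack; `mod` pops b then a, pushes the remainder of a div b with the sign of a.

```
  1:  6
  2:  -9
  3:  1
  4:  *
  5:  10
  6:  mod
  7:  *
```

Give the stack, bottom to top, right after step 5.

6   [6]
-9  [6, -9]
1   [6, -9, 1]
*   [6, -9]
10  [6, -9, 10]

[6, -9, 10]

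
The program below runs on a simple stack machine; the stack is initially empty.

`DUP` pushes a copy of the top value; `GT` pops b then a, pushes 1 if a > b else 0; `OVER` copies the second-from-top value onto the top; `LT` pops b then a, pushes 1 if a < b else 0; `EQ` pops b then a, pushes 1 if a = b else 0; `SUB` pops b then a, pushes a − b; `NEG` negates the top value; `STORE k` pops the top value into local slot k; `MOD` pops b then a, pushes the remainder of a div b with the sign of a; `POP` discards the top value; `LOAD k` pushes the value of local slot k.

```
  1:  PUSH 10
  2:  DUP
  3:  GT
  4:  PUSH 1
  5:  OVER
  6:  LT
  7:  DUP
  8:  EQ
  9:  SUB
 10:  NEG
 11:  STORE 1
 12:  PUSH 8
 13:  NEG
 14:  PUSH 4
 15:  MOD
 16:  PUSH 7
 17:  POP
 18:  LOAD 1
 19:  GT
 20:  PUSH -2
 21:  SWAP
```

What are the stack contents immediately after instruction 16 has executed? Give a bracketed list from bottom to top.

PUSH 10 : 10
DUP     : 10 10
GT      : 0
PUSH 1  : 0 1
OVER    : 0 1 0
LT      : 0 0
DUP     : 0 0 0
EQ      : 0 1
SUB     : -1
NEG     : 1
STORE 1 : (empty)
PUSH 8  : 8
NEG     : -8
PUSH 4  : -8 4
MOD     : 0
PUSH 7  : 0 7

[0, 7]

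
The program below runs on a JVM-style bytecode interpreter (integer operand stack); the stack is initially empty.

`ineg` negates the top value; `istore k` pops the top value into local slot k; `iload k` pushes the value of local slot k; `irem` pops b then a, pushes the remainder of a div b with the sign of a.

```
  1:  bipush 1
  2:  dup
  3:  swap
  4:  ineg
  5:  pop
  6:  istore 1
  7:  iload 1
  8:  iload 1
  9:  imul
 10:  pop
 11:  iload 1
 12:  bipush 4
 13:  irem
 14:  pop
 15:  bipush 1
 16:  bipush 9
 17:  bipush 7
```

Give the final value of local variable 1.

bipush 1 → [1]
dup      → [1, 1]
swap     → [1, 1]
ineg     → [1, -1]
pop      → [1]
istore 1 → []
iload 1  → [1]
iload 1  → [1, 1]
imul     → [1]
pop      → []
iload 1  → [1]
bipush 4 → [1, 4]
irem     → [1]
pop      → []
bipush 1 → [1]
bipush 9 → [1, 9]
bipush 7 → [1, 9, 7]

1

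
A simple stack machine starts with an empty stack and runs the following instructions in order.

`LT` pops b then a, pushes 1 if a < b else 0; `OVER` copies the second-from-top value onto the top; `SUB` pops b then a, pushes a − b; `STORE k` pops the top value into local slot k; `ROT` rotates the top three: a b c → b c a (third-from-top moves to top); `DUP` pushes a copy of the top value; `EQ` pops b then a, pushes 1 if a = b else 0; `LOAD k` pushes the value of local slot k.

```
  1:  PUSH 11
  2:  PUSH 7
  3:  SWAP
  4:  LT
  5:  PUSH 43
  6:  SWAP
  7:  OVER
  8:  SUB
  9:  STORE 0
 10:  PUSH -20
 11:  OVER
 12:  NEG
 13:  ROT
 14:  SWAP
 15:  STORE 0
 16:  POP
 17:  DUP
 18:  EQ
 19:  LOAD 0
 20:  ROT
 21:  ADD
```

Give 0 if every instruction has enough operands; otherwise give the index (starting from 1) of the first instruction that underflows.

PUSH 11  → [11]
PUSH 7   → [11, 7]
SWAP     → [7, 11]
LT       → [1]
PUSH 43  → [1, 43]
SWAP     → [43, 1]
OVER     → [43, 1, 43]
SUB      → [43, -42]
STORE 0  → [43]
PUSH -20 → [43, -20]
OVER     → [43, -20, 43]
NEG      → [43, -20, -43]
ROT      → [-20, -43, 43]
SWAP     → [-20, 43, -43]
STORE 0  → [-20, 43]
POP      → [-20]
DUP      → [-20, -20]
EQ       → [1]
LOAD 0   → [1, -43]
ROT  — needs 3 operands, stack has 2 → underflow

20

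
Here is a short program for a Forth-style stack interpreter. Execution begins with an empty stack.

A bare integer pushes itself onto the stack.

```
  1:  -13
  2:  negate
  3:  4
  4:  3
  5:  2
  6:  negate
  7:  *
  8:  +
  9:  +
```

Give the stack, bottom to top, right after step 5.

-13    → -13
negate → 13
4      → 13 4
3      → 13 4 3
2      → 13 4 3 2

[13, 4, 3, 2]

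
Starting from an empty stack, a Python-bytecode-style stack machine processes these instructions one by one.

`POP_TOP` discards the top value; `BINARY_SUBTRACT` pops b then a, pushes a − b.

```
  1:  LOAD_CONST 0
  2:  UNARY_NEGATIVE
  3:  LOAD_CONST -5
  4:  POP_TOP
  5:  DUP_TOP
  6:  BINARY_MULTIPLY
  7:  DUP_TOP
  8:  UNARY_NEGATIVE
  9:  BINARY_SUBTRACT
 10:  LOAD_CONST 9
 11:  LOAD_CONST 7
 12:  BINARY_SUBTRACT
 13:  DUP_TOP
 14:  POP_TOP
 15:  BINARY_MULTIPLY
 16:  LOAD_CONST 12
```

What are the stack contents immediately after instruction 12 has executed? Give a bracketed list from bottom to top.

[0, 2]

LOAD_CONST 0    -> 0
UNARY_NEGATIVE  -> 0
LOAD_CONST -5   -> 0 -5
POP_TOP         -> 0
DUP_TOP         -> 0 0
BINARY_MULTIPLY -> 0
DUP_TOP         -> 0 0
UNARY_NEGATIVE  -> 0 0
BINARY_SUBTRACT -> 0
LOAD_CONST 9    -> 0 9
LOAD_CONST 7    -> 0 9 7
BINARY_SUBTRACT -> 0 2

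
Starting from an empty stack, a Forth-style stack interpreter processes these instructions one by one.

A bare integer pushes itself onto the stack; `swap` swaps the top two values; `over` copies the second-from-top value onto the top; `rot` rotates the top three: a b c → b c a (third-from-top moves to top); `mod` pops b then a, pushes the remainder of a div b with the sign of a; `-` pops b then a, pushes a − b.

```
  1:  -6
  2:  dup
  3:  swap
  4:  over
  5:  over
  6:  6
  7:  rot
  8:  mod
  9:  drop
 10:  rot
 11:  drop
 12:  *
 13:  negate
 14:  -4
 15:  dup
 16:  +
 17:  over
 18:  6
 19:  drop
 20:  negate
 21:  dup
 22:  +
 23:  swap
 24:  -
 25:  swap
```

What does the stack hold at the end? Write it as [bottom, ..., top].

[80, -36]

-6      [-6]
dup     [-6, -6]
swap    [-6, -6]
over    [-6, -6, -6]
over    [-6, -6, -6, -6]
6       [-6, -6, -6, -6, 6]
rot     [-6, -6, -6, 6, -6]
mod     [-6, -6, -6, 0]
drop    [-6, -6, -6]
rot     [-6, -6, -6]
drop    [-6, -6]
*       [36]
negate  [-36]
-4      [-36, -4]
dup     [-36, -4, -4]
+       [-36, -8]
over    [-36, -8, -36]
6       [-36, -8, -36, 6]
drop    [-36, -8, -36]
negate  [-36, -8, 36]
dup     [-36, -8, 36, 36]
+       [-36, -8, 72]
swap    [-36, 72, -8]
-       [-36, 80]
swap    [80, -36]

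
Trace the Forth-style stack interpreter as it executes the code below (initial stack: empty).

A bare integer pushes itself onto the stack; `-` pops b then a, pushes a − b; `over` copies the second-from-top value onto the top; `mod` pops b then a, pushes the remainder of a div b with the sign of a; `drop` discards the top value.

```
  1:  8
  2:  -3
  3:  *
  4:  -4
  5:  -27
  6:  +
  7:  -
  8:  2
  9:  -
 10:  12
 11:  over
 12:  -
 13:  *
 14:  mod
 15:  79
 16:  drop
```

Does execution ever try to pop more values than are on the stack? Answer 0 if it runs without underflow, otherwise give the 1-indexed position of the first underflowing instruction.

14

8    : 8
-3   : 8 -3
*    : -24
-4   : -24 -4
-27  : -24 -4 -27
+    : -24 -31
-    : 7
2    : 7 2
-    : 5
12   : 5 12
over : 5 12 5
-    : 5 7
*    : 35
mod  — needs 2 operands, stack has 1 → underflow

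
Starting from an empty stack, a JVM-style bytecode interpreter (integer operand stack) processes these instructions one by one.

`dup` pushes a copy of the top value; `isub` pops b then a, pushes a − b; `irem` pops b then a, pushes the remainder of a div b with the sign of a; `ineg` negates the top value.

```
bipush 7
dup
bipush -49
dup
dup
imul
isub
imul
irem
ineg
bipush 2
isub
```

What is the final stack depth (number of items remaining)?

1

bipush 7   : 7
dup        : 7 7
bipush -49 : 7 7 -49
dup        : 7 7 -49 -49
dup        : 7 7 -49 -49 -49
imul       : 7 7 -49 2401
isub       : 7 7 -2450
imul       : 7 -17150
irem       : 7
ineg       : -7
bipush 2   : -7 2
isub       : -9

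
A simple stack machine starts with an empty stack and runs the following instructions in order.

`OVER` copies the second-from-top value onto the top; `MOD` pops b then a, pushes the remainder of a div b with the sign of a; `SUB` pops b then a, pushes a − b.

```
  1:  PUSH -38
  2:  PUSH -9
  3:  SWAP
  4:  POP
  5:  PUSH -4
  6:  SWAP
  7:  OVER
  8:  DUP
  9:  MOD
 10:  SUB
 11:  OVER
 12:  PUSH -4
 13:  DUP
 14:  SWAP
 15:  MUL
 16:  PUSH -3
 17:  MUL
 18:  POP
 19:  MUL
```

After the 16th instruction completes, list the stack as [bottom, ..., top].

[-4, -9, -4, 16, -3]

PUSH -38 → -38
PUSH -9  → -38 -9
SWAP     → -9 -38
POP      → -9
PUSH -4  → -9 -4
SWAP     → -4 -9
OVER     → -4 -9 -4
DUP      → -4 -9 -4 -4
MOD      → -4 -9 0
SUB      → -4 -9
OVER     → -4 -9 -4
PUSH -4  → -4 -9 -4 -4
DUP      → -4 -9 -4 -4 -4
SWAP     → -4 -9 -4 -4 -4
MUL      → -4 -9 -4 16
PUSH -3  → -4 -9 -4 16 -3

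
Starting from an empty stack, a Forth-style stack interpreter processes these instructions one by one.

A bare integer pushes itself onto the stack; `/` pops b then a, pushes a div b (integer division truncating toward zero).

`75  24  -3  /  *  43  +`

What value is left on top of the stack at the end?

-557

75 → 75
24 → 75 24
-3 → 75 24 -3
/  → 75 -8
*  → -600
43 → -600 43
+  → -557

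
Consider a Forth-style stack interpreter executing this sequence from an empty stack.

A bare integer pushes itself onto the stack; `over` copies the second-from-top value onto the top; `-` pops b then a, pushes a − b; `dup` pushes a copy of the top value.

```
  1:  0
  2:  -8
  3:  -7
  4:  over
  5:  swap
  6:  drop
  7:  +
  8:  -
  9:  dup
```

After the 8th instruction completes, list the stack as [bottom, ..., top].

0    : 0
-8   : 0 -8
-7   : 0 -8 -7
over : 0 -8 -7 -8
swap : 0 -8 -8 -7
drop : 0 -8 -8
+    : 0 -16
-    : 16

[16]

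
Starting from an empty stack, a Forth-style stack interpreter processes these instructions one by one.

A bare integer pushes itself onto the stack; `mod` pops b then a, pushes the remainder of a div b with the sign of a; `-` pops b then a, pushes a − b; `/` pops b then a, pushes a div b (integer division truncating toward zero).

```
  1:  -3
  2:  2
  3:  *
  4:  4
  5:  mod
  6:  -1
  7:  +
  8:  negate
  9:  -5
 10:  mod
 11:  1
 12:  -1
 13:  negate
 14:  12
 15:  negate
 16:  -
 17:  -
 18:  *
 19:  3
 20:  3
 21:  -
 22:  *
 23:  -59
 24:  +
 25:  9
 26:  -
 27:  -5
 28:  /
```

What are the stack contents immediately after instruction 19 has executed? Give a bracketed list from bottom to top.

-3     -> [-3]
2      -> [-3, 2]
*      -> [-6]
4      -> [-6, 4]
mod    -> [-2]
-1     -> [-2, -1]
+      -> [-3]
negate -> [3]
-5     -> [3, -5]
mod    -> [3]
1      -> [3, 1]
-1     -> [3, 1, -1]
negate -> [3, 1, 1]
12     -> [3, 1, 1, 12]
negate -> [3, 1, 1, -12]
-      -> [3, 1, 13]
-      -> [3, -12]
*      -> [-36]
3      -> [-36, 3]

[-36, 3]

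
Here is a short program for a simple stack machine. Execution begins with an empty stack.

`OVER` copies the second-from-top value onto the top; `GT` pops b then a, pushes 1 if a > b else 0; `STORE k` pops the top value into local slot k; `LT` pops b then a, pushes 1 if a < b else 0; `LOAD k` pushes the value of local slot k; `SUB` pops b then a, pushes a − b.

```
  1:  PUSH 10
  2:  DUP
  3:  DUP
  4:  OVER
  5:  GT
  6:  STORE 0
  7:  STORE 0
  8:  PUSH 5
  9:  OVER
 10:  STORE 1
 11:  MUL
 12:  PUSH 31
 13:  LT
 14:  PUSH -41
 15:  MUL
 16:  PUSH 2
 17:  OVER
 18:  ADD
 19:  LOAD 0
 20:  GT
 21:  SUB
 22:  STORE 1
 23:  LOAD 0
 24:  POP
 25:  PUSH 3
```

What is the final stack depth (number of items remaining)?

PUSH 10  -> [10]
DUP      -> [10, 10]
DUP      -> [10, 10, 10]
OVER     -> [10, 10, 10, 10]
GT       -> [10, 10, 0]
STORE 0  -> [10, 10]
STORE 0  -> [10]
PUSH 5   -> [10, 5]
OVER     -> [10, 5, 10]
STORE 1  -> [10, 5]
MUL      -> [50]
PUSH 31  -> [50, 31]
LT       -> [0]
PUSH -41 -> [0, -41]
MUL      -> [0]
PUSH 2   -> [0, 2]
OVER     -> [0, 2, 0]
ADD      -> [0, 2]
LOAD 0   -> [0, 2, 10]
GT       -> [0, 0]
SUB      -> [0]
STORE 1  -> []
LOAD 0   -> [10]
POP      -> []
PUSH 3   -> [3]

1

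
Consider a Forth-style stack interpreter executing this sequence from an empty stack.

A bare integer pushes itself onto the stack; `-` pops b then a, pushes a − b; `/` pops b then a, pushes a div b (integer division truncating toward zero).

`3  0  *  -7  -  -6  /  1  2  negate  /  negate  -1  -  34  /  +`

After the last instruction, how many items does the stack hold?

3      -> 3
0      -> 3 0
*      -> 0
-7     -> 0 -7
-      -> 7
-6     -> 7 -6
/      -> -1
1      -> -1 1
2      -> -1 1 2
negate -> -1 1 -2
/      -> -1 0
negate -> -1 0
-1     -> -1 0 -1
-      -> -1 1
34     -> -1 1 34
/      -> -1 0
+      -> -1

1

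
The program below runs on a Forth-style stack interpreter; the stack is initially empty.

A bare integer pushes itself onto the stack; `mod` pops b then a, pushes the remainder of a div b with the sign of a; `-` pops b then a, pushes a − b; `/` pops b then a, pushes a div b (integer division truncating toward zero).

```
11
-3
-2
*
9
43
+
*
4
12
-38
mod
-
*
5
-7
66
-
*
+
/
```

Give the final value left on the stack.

0

11  → [11]
-3  → [11, -3]
-2  → [11, -3, -2]
*   → [11, 6]
9   → [11, 6, 9]
43  → [11, 6, 9, 43]
+   → [11, 6, 52]
*   → [11, 312]
4   → [11, 312, 4]
12  → [11, 312, 4, 12]
-38 → [11, 312, 4, 12, -38]
mod → [11, 312, 4, 12]
-   → [11, 312, -8]
*   → [11, -2496]
5   → [11, -2496, 5]
-7  → [11, -2496, 5, -7]
66  → [11, -2496, 5, -7, 66]
-   → [11, -2496, 5, -73]
*   → [11, -2496, -365]
+   → [11, -2861]
/   → [0]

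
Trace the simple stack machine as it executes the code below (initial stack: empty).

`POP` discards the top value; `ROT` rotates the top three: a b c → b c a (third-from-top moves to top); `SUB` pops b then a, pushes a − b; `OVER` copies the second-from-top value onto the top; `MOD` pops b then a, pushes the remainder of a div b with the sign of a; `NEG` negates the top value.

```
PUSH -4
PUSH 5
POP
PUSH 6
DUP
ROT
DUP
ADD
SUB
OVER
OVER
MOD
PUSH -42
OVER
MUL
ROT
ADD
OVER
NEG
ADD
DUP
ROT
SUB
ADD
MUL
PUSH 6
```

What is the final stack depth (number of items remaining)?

PUSH -4   [-4]
PUSH 5    [-4, 5]
POP       [-4]
PUSH 6    [-4, 6]
DUP       [-4, 6, 6]
ROT       [6, 6, -4]
DUP       [6, 6, -4, -4]
ADD       [6, 6, -8]
SUB       [6, 14]
OVER      [6, 14, 6]
OVER      [6, 14, 6, 14]
MOD       [6, 14, 6]
PUSH -42  [6, 14, 6, -42]
OVER      [6, 14, 6, -42, 6]
MUL       [6, 14, 6, -252]
ROT       [6, 6, -252, 14]
ADD       [6, 6, -238]
OVER      [6, 6, -238, 6]
NEG       [6, 6, -238, -6]
ADD       [6, 6, -244]
DUP       [6, 6, -244, -244]
ROT       [6, -244, -244, 6]
SUB       [6, -244, -250]
ADD       [6, -494]
MUL       [-2964]
PUSH 6    [-2964, 6]

2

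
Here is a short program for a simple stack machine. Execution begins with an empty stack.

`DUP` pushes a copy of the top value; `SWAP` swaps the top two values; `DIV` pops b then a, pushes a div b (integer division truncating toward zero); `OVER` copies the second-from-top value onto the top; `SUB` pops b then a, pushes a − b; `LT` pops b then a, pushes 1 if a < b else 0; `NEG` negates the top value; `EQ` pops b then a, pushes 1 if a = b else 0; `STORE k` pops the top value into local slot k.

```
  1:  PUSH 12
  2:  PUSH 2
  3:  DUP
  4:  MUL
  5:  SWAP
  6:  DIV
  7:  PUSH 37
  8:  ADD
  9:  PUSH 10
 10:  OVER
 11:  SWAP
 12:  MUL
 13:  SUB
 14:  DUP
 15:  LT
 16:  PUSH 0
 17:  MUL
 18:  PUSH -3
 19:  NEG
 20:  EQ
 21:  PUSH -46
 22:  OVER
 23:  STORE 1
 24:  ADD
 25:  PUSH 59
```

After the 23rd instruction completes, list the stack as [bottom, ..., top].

PUSH 12   12
PUSH 2    12 2
DUP       12 2 2
MUL       12 4
SWAP      4 12
DIV       0
PUSH 37   0 37
ADD       37
PUSH 10   37 10
OVER      37 10 37
SWAP      37 37 10
MUL       37 370
SUB       -333
DUP       -333 -333
LT        0
PUSH 0    0 0
MUL       0
PUSH -3   0 -3
NEG       0 3
EQ        0
PUSH -46  0 -46
OVER      0 -46 0
STORE 1   0 -46

[0, -46]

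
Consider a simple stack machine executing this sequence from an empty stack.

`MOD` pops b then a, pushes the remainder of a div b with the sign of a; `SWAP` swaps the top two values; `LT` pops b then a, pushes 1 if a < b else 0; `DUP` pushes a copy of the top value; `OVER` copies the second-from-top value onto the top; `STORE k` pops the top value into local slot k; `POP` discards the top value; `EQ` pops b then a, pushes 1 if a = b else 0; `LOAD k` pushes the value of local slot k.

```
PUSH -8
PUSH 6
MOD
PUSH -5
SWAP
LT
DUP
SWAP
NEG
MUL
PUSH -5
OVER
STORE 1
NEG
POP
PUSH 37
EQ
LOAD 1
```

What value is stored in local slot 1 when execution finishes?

-1

PUSH -8 -> [-8]
PUSH 6  -> [-8, 6]
MOD     -> [-2]
PUSH -5 -> [-2, -5]
SWAP    -> [-5, -2]
LT      -> [1]
DUP     -> [1, 1]
SWAP    -> [1, 1]
NEG     -> [1, -1]
MUL     -> [-1]
PUSH -5 -> [-1, -5]
OVER    -> [-1, -5, -1]
STORE 1 -> [-1, -5]
NEG     -> [-1, 5]
POP     -> [-1]
PUSH 37 -> [-1, 37]
EQ      -> [0]
LOAD 1  -> [0, -1]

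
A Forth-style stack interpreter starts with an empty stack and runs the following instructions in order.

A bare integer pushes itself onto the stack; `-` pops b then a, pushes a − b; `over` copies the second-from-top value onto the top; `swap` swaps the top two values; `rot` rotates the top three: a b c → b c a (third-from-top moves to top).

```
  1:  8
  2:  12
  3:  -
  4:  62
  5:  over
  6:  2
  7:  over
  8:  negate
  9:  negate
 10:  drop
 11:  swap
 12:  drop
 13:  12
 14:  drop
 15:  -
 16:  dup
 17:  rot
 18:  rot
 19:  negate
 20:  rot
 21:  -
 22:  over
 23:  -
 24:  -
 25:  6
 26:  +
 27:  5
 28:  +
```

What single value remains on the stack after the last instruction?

8      : 8
12     : 8 12
-      : -4
62     : -4 62
over   : -4 62 -4
2      : -4 62 -4 2
over   : -4 62 -4 2 -4
negate : -4 62 -4 2 4
negate : -4 62 -4 2 -4
drop   : -4 62 -4 2
swap   : -4 62 2 -4
drop   : -4 62 2
12     : -4 62 2 12
drop   : -4 62 2
-      : -4 60
dup    : -4 60 60
rot    : 60 60 -4
rot    : 60 -4 60
negate : 60 -4 -60
rot    : -4 -60 60
-      : -4 -120
over   : -4 -120 -4
-      : -4 -116
-      : 112
6      : 112 6
+      : 118
5      : 118 5
+      : 123

123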